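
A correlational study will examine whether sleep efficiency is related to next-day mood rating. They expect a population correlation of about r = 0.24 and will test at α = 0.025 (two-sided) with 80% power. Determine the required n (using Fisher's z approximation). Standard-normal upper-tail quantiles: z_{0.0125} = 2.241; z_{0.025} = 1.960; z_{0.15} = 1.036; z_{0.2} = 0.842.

n = 162

Fisher's z: C = ½·ln((1+r)/(1−r)) = ½·ln(1.6316) = 0.2448.
n = ((z_{α/2} + z_β)/C)² + 3.
(2.241 + 0.842) / 0.2448 = 3.083 / 0.2448 = 12.594.
n = 12.594² + 3 = 158.61 + 3 = 161.6.
Round up.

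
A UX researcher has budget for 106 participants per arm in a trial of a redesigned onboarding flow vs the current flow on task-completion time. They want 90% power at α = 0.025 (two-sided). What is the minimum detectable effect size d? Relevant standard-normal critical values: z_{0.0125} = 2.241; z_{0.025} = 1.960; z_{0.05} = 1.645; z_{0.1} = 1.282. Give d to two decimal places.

d_min ≈ 0.48

For two independent groups of n = 106 each: d_min = (z_{α/2} + z_β)·√(2/n).
z-sum = 2.241 + 1.282 = 3.523.
d_min = 3.523 × √(2/106) = 3.523 × 0.1374 = 0.484.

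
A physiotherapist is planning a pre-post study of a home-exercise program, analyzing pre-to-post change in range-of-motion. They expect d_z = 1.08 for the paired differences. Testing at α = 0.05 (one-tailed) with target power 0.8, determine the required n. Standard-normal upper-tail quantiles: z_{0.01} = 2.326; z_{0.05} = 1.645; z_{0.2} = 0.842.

For a paired (one-sample on differences) test: n = ((z_{α} + z_β) / d)².
z_{α} + z_β = 1.645 + 0.842 = 2.487.
n = (2.487 / 1.08)² = 2.303² = 5.30.
Round up.

n = 6 pairs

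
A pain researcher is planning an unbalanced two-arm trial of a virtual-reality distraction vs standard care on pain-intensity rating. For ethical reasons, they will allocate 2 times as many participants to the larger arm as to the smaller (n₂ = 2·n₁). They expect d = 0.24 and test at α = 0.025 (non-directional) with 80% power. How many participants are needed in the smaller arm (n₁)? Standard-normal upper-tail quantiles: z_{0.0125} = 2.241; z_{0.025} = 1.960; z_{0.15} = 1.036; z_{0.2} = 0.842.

n₁ = 248

With allocation ratio k = n₂/n₁ = 2, Var(x̄₁−x̄₂) = σ²(1/n₁ + 1/(k·n₁)) = σ²·(k+1)/(k·n₁).
So n₁ = (1 + 1/k)·((z_{α/2} + z_β)/d)² = 1.500 × (3.083/0.24)².
n₁ = 1.500 × 165.02 = 247.5.
Round up: n₁ = 248, giving n₂ = 2 × 248 = 496.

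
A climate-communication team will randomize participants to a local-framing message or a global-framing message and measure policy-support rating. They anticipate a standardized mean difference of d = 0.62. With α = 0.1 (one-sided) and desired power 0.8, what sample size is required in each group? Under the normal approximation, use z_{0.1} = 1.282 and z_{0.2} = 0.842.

n = 24 per group

For two independent groups with equal n: n = 2·((z_{α} + z_β) / d)².
z_{α} + z_β = 1.282 + 0.842 = 2.124.
n = 2 × (2.124 / 0.62)² = 2 × 3.426² = 2 × 11.74 = 23.5.
Round up to the next whole participant.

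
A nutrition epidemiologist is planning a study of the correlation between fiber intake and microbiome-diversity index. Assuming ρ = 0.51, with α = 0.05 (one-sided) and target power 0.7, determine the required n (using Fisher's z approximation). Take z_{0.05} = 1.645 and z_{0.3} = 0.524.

n = 18

Fisher's z: C = ½·ln((1+r)/(1−r)) = ½·ln(3.0816) = 0.5627.
n = ((z_{α} + z_β)/C)² + 3.
(1.645 + 0.524) / 0.5627 = 2.169 / 0.5627 = 3.855.
n = 3.855² + 3 = 14.86 + 3 = 17.9.
Round up.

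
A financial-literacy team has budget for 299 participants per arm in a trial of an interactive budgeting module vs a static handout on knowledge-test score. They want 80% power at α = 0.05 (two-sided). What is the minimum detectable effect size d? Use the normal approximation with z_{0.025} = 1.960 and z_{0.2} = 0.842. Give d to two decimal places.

d_min ≈ 0.23

For two independent groups of n = 299 each: d_min = (z_{α/2} + z_β)·√(2/n).
z-sum = 1.960 + 0.842 = 2.802.
d_min = 2.802 × √(2/299) = 2.802 × 0.0818 = 0.229.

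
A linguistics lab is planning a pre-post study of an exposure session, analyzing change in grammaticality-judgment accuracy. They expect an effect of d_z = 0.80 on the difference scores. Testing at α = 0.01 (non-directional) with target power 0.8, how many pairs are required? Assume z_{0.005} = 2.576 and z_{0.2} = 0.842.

n = 19 pairs

For a paired (one-sample on differences) test: n = ((z_{α/2} + z_β) / d)².
z_{α/2} + z_β = 2.576 + 0.842 = 3.418.
n = (3.418 / 0.80)² = 4.272² = 18.25.
Round up.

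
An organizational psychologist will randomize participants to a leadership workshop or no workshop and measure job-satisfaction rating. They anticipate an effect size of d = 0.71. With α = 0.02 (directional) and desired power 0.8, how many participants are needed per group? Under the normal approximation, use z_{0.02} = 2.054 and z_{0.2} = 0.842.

n = 34 per group

For two independent groups with equal n: n = 2·((z_{α} + z_β) / d)².
z_{α} + z_β = 2.054 + 0.842 = 2.896.
n = 2 × (2.896 / 0.71)² = 2 × 4.079² = 2 × 16.64 = 33.3.
Round up to the next whole participant.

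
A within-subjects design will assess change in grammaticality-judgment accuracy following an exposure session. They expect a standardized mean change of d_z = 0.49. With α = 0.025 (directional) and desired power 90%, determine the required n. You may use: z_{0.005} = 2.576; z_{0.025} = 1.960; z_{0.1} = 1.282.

For a paired (one-sample on differences) test: n = ((z_{α} + z_β) / d)².
z_{α} + z_β = 1.960 + 1.282 = 3.242.
n = (3.242 / 0.49)² = 6.616² = 43.78.
Round up.

n = 44 pairs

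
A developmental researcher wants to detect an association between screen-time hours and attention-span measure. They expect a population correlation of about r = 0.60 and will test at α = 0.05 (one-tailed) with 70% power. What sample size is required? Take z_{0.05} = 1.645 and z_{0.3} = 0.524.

n = 13

Fisher's z: C = ½·ln((1+r)/(1−r)) = ½·ln(4.0000) = 0.6931.
n = ((z_{α} + z_β)/C)² + 3.
(1.645 + 0.524) / 0.6931 = 2.169 / 0.6931 = 3.129.
n = 3.129² + 3 = 9.79 + 3 = 12.8.
Round up.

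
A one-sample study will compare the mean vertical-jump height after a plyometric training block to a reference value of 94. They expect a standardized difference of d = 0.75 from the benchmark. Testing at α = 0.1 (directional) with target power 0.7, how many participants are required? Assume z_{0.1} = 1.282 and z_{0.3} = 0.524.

n = 6

For a one-sample test: n = ((z_{α} + z_β) / d)².
z_{α} + z_β = 1.282 + 0.524 = 1.806.
n = (1.806 / 0.75)² = 2.408² = 5.80.
Round up.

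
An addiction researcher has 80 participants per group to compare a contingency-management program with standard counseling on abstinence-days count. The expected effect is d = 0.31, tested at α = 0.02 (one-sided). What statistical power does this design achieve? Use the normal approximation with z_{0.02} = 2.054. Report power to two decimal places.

power ≈ 0.46

For two equal groups, power = Φ(d·√(n/2) − z_{α}).
d·√(n/2) = 0.31 × √(80/2) = 0.31 × 6.325 = 1.961.
z_β = 1.961 − 2.054 = -0.093.
Power = Φ(-0.093) = 0.463.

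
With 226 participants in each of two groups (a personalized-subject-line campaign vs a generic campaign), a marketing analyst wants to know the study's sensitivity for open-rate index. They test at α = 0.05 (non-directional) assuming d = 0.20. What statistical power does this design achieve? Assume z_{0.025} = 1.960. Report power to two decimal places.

For two equal groups, power = Φ(d·√(n/2) − z_{α/2}).
d·√(n/2) = 0.20 × √(226/2) = 0.20 × 10.630 = 2.126.
z_β = 2.126 − 1.960 = 0.166.
Power = Φ(0.166) = 0.566.

power ≈ 0.57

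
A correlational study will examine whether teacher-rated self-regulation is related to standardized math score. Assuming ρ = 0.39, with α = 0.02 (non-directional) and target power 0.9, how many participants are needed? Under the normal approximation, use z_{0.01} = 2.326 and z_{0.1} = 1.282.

n = 80

Fisher's z: C = ½·ln((1+r)/(1−r)) = ½·ln(2.2787) = 0.4118.
n = ((z_{α/2} + z_β)/C)² + 3.
(2.326 + 1.282) / 0.4118 = 3.608 / 0.4118 = 8.762.
n = 8.762² + 3 = 76.76 + 3 = 79.8.
Round up.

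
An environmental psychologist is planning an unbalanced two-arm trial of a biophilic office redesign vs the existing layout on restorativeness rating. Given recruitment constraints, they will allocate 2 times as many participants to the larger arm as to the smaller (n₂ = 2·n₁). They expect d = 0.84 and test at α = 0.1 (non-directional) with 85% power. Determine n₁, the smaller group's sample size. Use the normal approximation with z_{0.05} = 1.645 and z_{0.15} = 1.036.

With allocation ratio k = n₂/n₁ = 2, Var(x̄₁−x̄₂) = σ²(1/n₁ + 1/(k·n₁)) = σ²·(k+1)/(k·n₁).
So n₁ = (1 + 1/k)·((z_{α/2} + z_β)/d)² = 1.500 × (2.681/0.84)².
n₁ = 1.500 × 10.19 = 15.3.
Round up: n₁ = 16, giving n₂ = 2 × 16 = 32.

n₁ = 16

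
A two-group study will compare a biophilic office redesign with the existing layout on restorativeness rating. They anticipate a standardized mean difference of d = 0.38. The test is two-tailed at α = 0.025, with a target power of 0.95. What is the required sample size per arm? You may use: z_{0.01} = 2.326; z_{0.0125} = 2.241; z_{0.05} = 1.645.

n = 210 per group

For two independent groups with equal n: n = 2·((z_{α/2} + z_β) / d)².
z_{α/2} + z_β = 2.241 + 1.645 = 3.886.
n = 2 × (3.886 / 0.38)² = 2 × 10.226² = 2 × 104.58 = 209.2.
Round up to the next whole participant.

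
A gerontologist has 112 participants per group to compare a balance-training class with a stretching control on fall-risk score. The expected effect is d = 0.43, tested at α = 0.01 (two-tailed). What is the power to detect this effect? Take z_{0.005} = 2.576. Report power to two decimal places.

power ≈ 0.74

For two equal groups, power = Φ(d·√(n/2) − z_{α/2}).
d·√(n/2) = 0.43 × √(112/2) = 0.43 × 7.483 = 3.218.
z_β = 3.218 − 2.576 = 0.642.
Power = Φ(0.642) = 0.740.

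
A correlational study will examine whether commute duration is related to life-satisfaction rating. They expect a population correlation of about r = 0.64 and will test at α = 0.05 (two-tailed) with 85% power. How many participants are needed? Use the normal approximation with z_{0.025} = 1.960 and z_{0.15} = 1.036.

Fisher's z: C = ½·ln((1+r)/(1−r)) = ½·ln(4.5556) = 0.7582.
n = ((z_{α/2} + z_β)/C)² + 3.
(1.960 + 1.036) / 0.7582 = 2.996 / 0.7582 = 3.951.
n = 3.951² + 3 = 15.61 + 3 = 18.6.
Round up.

n = 19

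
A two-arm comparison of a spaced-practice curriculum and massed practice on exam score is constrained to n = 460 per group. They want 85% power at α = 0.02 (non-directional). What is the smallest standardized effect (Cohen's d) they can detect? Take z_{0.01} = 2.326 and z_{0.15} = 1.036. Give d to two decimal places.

For two independent groups of n = 460 each: d_min = (z_{α/2} + z_β)·√(2/n).
z-sum = 2.326 + 1.036 = 3.362.
d_min = 3.362 × √(2/460) = 3.362 × 0.0659 = 0.222.

d_min ≈ 0.22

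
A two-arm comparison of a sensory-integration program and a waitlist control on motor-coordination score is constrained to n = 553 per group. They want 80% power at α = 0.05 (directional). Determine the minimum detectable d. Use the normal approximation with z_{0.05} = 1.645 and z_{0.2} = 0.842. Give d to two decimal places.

d_min ≈ 0.15

For two independent groups of n = 553 each: d_min = (z_{α} + z_β)·√(2/n).
z-sum = 1.645 + 0.842 = 2.487.
d_min = 2.487 × √(2/553) = 2.487 × 0.0601 = 0.150.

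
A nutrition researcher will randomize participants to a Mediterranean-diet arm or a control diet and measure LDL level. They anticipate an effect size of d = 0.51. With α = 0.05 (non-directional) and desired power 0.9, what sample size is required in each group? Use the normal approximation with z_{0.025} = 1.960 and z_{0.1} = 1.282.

n = 81 per group

For two independent groups with equal n: n = 2·((z_{α/2} + z_β) / d)².
z_{α/2} + z_β = 1.960 + 1.282 = 3.242.
n = 2 × (3.242 / 0.51)² = 2 × 6.357² = 2 × 40.41 = 80.8.
Round up to the next whole participant.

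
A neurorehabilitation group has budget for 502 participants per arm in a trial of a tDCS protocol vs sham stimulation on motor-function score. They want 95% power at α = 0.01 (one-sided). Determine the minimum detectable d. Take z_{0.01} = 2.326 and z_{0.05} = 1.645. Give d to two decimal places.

For two independent groups of n = 502 each: d_min = (z_{α} + z_β)·√(2/n).
z-sum = 2.326 + 1.645 = 3.971.
d_min = 3.971 × √(2/502) = 3.971 × 0.0631 = 0.251.

d_min ≈ 0.25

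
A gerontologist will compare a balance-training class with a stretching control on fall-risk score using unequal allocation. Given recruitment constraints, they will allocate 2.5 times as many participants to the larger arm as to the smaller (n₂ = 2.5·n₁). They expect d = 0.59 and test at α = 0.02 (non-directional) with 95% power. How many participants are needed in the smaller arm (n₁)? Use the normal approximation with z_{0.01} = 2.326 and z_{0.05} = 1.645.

With allocation ratio k = n₂/n₁ = 2.5, Var(x̄₁−x̄₂) = σ²(1/n₁ + 1/(k·n₁)) = σ²·(k+1)/(k·n₁).
So n₁ = (1 + 1/k)·((z_{α/2} + z_β)/d)² = 1.400 × (3.971/0.59)².
n₁ = 1.400 × 45.30 = 63.4.
Round up: n₁ = 64, giving n₂ = 2.5 × 64 = 160.

n₁ = 64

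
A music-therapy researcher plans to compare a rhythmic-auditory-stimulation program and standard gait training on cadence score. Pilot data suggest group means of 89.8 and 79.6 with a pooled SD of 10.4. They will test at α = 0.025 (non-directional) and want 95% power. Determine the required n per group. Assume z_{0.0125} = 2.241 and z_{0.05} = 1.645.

Cohen's d = |M₁ − M₂| / SD_pooled = |89.8 − 79.6| / 10.4 = 10.2 / 10.4 = 0.981.
For two independent groups with equal n: n = 2·((z_{α/2} + z_β) / d)².
z_{α/2} + z_β = 2.241 + 1.645 = 3.886.
n = 2 × (3.886 / 0.981)² = 2 × 3.961² = 2 × 15.69 = 31.4.
Round up to the next whole participant.

n = 32 per group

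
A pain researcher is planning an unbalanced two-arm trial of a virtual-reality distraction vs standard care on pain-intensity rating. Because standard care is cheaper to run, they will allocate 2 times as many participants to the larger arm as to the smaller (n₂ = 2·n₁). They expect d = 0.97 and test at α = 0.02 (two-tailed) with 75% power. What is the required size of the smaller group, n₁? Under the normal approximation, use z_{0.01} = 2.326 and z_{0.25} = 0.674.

n₁ = 15

With allocation ratio k = n₂/n₁ = 2, Var(x̄₁−x̄₂) = σ²(1/n₁ + 1/(k·n₁)) = σ²·(k+1)/(k·n₁).
So n₁ = (1 + 1/k)·((z_{α/2} + z_β)/d)² = 1.500 × (3.000/0.97)².
n₁ = 1.500 × 9.57 = 14.3.
Round up: n₁ = 15, giving n₂ = 2 × 15 = 30.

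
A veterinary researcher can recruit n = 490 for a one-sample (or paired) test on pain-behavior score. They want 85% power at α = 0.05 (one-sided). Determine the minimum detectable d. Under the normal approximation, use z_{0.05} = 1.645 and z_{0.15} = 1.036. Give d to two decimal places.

d_min ≈ 0.12

For a single sample (or paired design) of n = 490: d_min = (z_{α} + z_β)/√n.
z-sum = 1.645 + 1.036 = 2.681.
d_min = 2.681 / √490 = 2.681 / 22.136 = 0.121.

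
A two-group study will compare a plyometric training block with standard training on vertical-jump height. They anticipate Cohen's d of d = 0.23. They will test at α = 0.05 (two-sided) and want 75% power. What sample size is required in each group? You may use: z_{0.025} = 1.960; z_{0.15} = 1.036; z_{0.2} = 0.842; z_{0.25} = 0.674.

For two independent groups with equal n: n = 2·((z_{α/2} + z_β) / d)².
z_{α/2} + z_β = 1.960 + 0.674 = 2.634.
n = 2 × (2.634 / 0.23)² = 2 × 11.452² = 2 × 131.15 = 262.3.
Round up to the next whole participant.

n = 263 per group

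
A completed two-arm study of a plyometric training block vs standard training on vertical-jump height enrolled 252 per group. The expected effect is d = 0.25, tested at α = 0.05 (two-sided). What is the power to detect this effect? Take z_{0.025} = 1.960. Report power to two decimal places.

power ≈ 0.80

For two equal groups, power = Φ(d·√(n/2) − z_{α/2}).
d·√(n/2) = 0.25 × √(252/2) = 0.25 × 11.225 = 2.806.
z_β = 2.806 − 1.960 = 0.846.
Power = Φ(0.846) = 0.801.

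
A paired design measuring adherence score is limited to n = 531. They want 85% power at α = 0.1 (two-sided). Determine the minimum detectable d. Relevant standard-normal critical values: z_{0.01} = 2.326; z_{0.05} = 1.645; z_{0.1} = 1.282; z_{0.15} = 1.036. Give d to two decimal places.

d_min ≈ 0.12

For a single sample (or paired design) of n = 531: d_min = (z_{α/2} + z_β)/√n.
z-sum = 1.645 + 1.036 = 2.681.
d_min = 2.681 / √531 = 2.681 / 23.043 = 0.116.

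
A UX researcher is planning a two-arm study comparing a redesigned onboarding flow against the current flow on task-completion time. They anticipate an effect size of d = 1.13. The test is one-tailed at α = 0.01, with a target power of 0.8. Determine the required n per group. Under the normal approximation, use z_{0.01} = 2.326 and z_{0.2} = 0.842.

n = 16 per group

For two independent groups with equal n: n = 2·((z_{α} + z_β) / d)².
z_{α} + z_β = 2.326 + 0.842 = 3.168.
n = 2 × (3.168 / 1.13)² = 2 × 2.804² = 2 × 7.86 = 15.7.
Round up to the next whole participant.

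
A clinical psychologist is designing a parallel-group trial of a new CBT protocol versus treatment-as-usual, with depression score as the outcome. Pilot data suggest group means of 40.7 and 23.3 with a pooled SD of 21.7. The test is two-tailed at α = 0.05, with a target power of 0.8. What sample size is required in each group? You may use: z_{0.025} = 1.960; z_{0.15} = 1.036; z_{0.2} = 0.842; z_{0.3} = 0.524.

n = 25 per group

Cohen's d = |M₁ − M₂| / SD_pooled = |40.7 − 23.3| / 21.7 = 17.4 / 21.7 = 0.802.
For two independent groups with equal n: n = 2·((z_{α/2} + z_β) / d)².
z_{α/2} + z_β = 1.960 + 0.842 = 2.802.
n = 2 × (2.802 / 0.802)² = 2 × 3.494² = 2 × 12.21 = 24.4.
Round up to the next whole participant.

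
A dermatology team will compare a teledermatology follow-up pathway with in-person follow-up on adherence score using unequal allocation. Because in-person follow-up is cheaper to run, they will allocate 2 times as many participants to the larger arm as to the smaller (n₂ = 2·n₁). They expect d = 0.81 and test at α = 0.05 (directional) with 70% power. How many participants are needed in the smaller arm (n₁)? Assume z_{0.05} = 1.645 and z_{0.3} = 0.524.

n₁ = 11

With allocation ratio k = n₂/n₁ = 2, Var(x̄₁−x̄₂) = σ²(1/n₁ + 1/(k·n₁)) = σ²·(k+1)/(k·n₁).
So n₁ = (1 + 1/k)·((z_{α} + z_β)/d)² = 1.500 × (2.169/0.81)².
n₁ = 1.500 × 7.17 = 10.8.
Round up: n₁ = 11, giving n₂ = 2 × 11 = 22.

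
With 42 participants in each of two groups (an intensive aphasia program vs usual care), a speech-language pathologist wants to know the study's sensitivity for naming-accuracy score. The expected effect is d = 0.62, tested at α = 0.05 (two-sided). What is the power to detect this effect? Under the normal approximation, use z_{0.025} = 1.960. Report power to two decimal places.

power ≈ 0.81

For two equal groups, power = Φ(d·√(n/2) − z_{α/2}).
d·√(n/2) = 0.62 × √(42/2) = 0.62 × 4.583 = 2.841.
z_β = 2.841 − 1.960 = 0.881.
Power = Φ(0.881) = 0.811.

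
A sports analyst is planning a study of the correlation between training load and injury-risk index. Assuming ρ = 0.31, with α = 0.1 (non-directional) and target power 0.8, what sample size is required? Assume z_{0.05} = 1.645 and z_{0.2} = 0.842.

n = 64

Fisher's z: C = ½·ln((1+r)/(1−r)) = ½·ln(1.8986) = 0.3205.
n = ((z_{α/2} + z_β)/C)² + 3.
(1.645 + 0.842) / 0.3205 = 2.487 / 0.3205 = 7.760.
n = 7.760² + 3 = 60.21 + 3 = 63.2.
Round up.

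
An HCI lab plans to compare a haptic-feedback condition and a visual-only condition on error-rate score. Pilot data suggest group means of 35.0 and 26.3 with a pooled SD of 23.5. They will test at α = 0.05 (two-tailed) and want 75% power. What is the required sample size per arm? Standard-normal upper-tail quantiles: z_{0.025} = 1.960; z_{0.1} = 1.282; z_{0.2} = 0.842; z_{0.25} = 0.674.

Cohen's d = |M₁ − M₂| / SD_pooled = |35.0 − 26.3| / 23.5 = 8.7 / 23.5 = 0.370.
For two independent groups with equal n: n = 2·((z_{α/2} + z_β) / d)².
z_{α/2} + z_β = 1.960 + 0.674 = 2.634.
n = 2 × (2.634 / 0.370)² = 2 × 7.119² = 2 × 50.68 = 101.4.
Round up to the next whole participant.

n = 102 per group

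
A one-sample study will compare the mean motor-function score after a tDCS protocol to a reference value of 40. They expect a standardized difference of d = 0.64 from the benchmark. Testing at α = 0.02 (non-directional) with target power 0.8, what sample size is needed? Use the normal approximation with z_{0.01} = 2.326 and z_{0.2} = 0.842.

n = 25

For a one-sample test: n = ((z_{α/2} + z_β) / d)².
z_{α/2} + z_β = 2.326 + 0.842 = 3.168.
n = (3.168 / 0.64)² = 4.950² = 24.50.
Round up.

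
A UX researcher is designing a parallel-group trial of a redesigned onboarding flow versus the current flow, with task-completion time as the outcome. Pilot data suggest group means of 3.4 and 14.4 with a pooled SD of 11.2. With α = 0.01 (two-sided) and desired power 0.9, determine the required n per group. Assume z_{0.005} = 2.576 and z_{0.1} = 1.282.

Cohen's d = |M₁ − M₂| / SD_pooled = |3.4 − 14.4| / 11.2 = 11.0 / 11.2 = 0.982.
For two independent groups with equal n: n = 2·((z_{α/2} + z_β) / d)².
z_{α/2} + z_β = 2.576 + 1.282 = 3.858.
n = 2 × (3.858 / 0.982)² = 2 × 3.929² = 2 × 15.43 = 30.9.
Round up to the next whole participant.

n = 31 per group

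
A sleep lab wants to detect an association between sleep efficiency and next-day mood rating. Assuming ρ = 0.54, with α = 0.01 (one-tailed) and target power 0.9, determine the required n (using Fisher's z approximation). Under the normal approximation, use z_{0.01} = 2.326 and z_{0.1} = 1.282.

Fisher's z: C = ½·ln((1+r)/(1−r)) = ½·ln(3.3478) = 0.6042.
n = ((z_{α} + z_β)/C)² + 3.
(2.326 + 1.282) / 0.6042 = 3.608 / 0.6042 = 5.972.
n = 5.972² + 3 = 35.66 + 3 = 38.7.
Round up.

n = 39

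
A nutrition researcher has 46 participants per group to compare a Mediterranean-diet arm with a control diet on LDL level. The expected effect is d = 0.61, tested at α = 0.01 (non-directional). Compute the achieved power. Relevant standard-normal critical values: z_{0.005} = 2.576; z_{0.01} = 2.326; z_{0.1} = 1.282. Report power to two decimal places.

power ≈ 0.64

For two equal groups, power = Φ(d·√(n/2) − z_{α/2}).
d·√(n/2) = 0.61 × √(46/2) = 0.61 × 4.796 = 2.925.
z_β = 2.925 − 2.576 = 0.349.
Power = Φ(0.349) = 0.637.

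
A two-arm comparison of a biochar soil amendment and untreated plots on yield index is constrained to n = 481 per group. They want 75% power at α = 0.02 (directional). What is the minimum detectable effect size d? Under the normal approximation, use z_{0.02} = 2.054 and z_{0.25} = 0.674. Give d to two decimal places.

d_min ≈ 0.18

For two independent groups of n = 481 each: d_min = (z_{α} + z_β)·√(2/n).
z-sum = 2.054 + 0.674 = 2.728.
d_min = 2.728 × √(2/481) = 2.728 × 0.0645 = 0.176.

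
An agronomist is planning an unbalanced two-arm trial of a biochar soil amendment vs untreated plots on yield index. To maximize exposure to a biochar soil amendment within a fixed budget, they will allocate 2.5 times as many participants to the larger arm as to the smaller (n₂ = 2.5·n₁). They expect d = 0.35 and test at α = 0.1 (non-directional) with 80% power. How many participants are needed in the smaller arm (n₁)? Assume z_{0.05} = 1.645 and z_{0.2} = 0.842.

With allocation ratio k = n₂/n₁ = 2.5, Var(x̄₁−x̄₂) = σ²(1/n₁ + 1/(k·n₁)) = σ²·(k+1)/(k·n₁).
So n₁ = (1 + 1/k)·((z_{α/2} + z_β)/d)² = 1.400 × (2.487/0.35)².
n₁ = 1.400 × 50.49 = 70.7.
Round up: n₁ = 71, giving n₂ = ⌈2.5 × 71⌉ = ⌈177.5⌉ = 178.

n₁ = 71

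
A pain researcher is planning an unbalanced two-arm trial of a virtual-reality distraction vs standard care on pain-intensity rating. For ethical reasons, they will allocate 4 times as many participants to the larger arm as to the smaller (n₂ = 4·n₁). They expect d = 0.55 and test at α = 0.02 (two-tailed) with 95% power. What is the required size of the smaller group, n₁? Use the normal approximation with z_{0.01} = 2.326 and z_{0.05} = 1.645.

With allocation ratio k = n₂/n₁ = 4, Var(x̄₁−x̄₂) = σ²(1/n₁ + 1/(k·n₁)) = σ²·(k+1)/(k·n₁).
So n₁ = (1 + 1/k)·((z_{α/2} + z_β)/d)² = 1.250 × (3.971/0.55)².
n₁ = 1.250 × 52.13 = 65.2.
Round up: n₁ = 66, giving n₂ = 4 × 66 = 264.

n₁ = 66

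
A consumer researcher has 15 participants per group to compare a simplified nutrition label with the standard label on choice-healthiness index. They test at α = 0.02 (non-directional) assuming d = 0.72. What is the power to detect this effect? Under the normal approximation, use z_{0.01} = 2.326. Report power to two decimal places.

For two equal groups, power = Φ(d·√(n/2) − z_{α/2}).
d·√(n/2) = 0.72 × √(15/2) = 0.72 × 2.739 = 1.972.
z_β = 1.972 − 2.326 = -0.354.
Power = Φ(-0.354) = 0.362.

power ≈ 0.36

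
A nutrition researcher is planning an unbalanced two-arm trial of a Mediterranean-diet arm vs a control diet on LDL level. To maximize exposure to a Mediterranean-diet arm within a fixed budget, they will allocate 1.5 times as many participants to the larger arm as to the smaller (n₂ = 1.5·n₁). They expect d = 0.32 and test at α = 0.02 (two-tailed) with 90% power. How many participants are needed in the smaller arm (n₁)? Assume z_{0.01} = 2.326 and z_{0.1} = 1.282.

With allocation ratio k = n₂/n₁ = 1.5, Var(x̄₁−x̄₂) = σ²(1/n₁ + 1/(k·n₁)) = σ²·(k+1)/(k·n₁).
So n₁ = (1 + 1/k)·((z_{α/2} + z_β)/d)² = 1.667 × (3.608/0.32)².
n₁ = 1.667 × 127.13 = 211.9.
Round up: n₁ = 212, giving n₂ = 1.5 × 212 = 318.

n₁ = 212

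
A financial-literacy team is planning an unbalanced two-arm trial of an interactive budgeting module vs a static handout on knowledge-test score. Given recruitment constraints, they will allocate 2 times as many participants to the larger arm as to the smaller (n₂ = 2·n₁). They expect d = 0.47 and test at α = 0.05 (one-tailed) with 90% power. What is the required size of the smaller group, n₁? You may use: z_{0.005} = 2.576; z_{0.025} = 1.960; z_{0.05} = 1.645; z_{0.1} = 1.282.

n₁ = 59

With allocation ratio k = n₂/n₁ = 2, Var(x̄₁−x̄₂) = σ²(1/n₁ + 1/(k·n₁)) = σ²·(k+1)/(k·n₁).
So n₁ = (1 + 1/k)·((z_{α} + z_β)/d)² = 1.500 × (2.927/0.47)².
n₁ = 1.500 × 38.78 = 58.2.
Round up: n₁ = 59, giving n₂ = 2 × 59 = 118.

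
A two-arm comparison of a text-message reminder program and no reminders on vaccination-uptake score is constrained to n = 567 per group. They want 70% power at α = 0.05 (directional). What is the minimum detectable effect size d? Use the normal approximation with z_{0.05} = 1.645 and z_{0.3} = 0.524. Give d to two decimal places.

For two independent groups of n = 567 each: d_min = (z_{α} + z_β)·√(2/n).
z-sum = 1.645 + 0.524 = 2.169.
d_min = 2.169 × √(2/567) = 2.169 × 0.0594 = 0.129.

d_min ≈ 0.13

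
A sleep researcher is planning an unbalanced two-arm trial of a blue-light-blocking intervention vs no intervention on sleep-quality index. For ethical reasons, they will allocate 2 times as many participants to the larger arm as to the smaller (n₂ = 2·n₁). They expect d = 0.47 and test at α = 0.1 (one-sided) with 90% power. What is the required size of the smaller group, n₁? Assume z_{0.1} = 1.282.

n₁ = 45

With allocation ratio k = n₂/n₁ = 2, Var(x̄₁−x̄₂) = σ²(1/n₁ + 1/(k·n₁)) = σ²·(k+1)/(k·n₁).
So n₁ = (1 + 1/k)·((z_{α} + z_β)/d)² = 1.500 × (2.564/0.47)².
n₁ = 1.500 × 29.76 = 44.6.
Round up: n₁ = 45, giving n₂ = 2 × 45 = 90.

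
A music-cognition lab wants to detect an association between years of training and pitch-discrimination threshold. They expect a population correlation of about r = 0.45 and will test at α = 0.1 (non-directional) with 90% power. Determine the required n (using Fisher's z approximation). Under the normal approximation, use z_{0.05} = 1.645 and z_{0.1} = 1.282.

Fisher's z: C = ½·ln((1+r)/(1−r)) = ½·ln(2.6364) = 0.4847.
n = ((z_{α/2} + z_β)/C)² + 3.
(1.645 + 1.282) / 0.4847 = 2.927 / 0.4847 = 6.039.
n = 6.039² + 3 = 36.47 + 3 = 39.5.
Round up.

n = 40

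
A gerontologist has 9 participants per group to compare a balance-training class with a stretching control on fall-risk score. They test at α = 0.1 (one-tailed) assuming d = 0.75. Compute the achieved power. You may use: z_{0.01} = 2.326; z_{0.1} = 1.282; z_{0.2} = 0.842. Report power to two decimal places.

power ≈ 0.62

For two equal groups, power = Φ(d·√(n/2) − z_{α}).
d·√(n/2) = 0.75 × √(9/2) = 0.75 × 2.121 = 1.591.
z_β = 1.591 − 1.282 = 0.309.
Power = Φ(0.309) = 0.621.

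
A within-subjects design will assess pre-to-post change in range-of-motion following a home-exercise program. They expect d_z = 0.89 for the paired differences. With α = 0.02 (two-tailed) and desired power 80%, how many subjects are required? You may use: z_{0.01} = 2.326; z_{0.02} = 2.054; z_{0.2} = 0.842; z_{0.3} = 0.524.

n = 13 pairs

For a paired (one-sample on differences) test: n = ((z_{α/2} + z_β) / d)².
z_{α/2} + z_β = 2.326 + 0.842 = 3.168.
n = (3.168 / 0.89)² = 3.560² = 12.67.
Round up.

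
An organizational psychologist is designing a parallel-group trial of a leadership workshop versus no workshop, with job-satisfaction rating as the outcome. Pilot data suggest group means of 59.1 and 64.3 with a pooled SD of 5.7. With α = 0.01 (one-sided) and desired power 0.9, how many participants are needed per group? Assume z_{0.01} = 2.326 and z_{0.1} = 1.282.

n = 32 per group

Cohen's d = |M₁ − M₂| / SD_pooled = |59.1 − 64.3| / 5.7 = 5.2 / 5.7 = 0.912.
For two independent groups with equal n: n = 2·((z_{α} + z_β) / d)².
z_{α} + z_β = 2.326 + 1.282 = 3.608.
n = 2 × (3.608 / 0.912)² = 2 × 3.956² = 2 × 15.65 = 31.3.
Round up to the next whole participant.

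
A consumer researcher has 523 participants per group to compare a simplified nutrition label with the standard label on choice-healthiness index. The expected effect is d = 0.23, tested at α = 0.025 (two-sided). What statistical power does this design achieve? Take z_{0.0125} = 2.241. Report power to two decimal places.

For two equal groups, power = Φ(d·√(n/2) − z_{α/2}).
d·√(n/2) = 0.23 × √(523/2) = 0.23 × 16.171 = 3.719.
z_β = 3.719 − 2.241 = 1.478.
Power = Φ(1.478) = 0.930.

power ≈ 0.93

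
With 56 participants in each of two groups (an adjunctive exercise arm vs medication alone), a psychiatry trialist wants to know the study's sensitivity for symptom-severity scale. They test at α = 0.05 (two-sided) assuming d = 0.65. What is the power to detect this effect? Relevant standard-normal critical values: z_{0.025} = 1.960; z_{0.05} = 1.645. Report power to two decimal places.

For two equal groups, power = Φ(d·√(n/2) − z_{α/2}).
d·√(n/2) = 0.65 × √(56/2) = 0.65 × 5.292 = 3.439.
z_β = 3.439 − 1.960 = 1.479.
Power = Φ(1.479) = 0.930.

power ≈ 0.93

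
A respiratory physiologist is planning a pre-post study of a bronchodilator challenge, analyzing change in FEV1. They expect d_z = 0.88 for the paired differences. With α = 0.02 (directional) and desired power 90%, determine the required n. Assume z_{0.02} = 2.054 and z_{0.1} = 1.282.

n = 15 pairs

For a paired (one-sample on differences) test: n = ((z_{α} + z_β) / d)².
z_{α} + z_β = 2.054 + 1.282 = 3.336.
n = (3.336 / 0.88)² = 3.791² = 14.37.
Round up.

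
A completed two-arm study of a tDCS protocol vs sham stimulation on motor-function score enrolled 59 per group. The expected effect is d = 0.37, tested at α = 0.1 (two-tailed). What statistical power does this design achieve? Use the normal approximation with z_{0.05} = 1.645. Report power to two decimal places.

power ≈ 0.64

For two equal groups, power = Φ(d·√(n/2) − z_{α/2}).
d·√(n/2) = 0.37 × √(59/2) = 0.37 × 5.431 = 2.010.
z_β = 2.010 − 1.645 = 0.365.
Power = Φ(0.365) = 0.642.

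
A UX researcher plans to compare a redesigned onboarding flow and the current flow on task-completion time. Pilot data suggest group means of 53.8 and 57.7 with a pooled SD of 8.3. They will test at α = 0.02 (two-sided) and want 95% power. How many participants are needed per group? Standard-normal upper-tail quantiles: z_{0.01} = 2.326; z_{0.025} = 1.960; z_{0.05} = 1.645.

Cohen's d = |M₁ − M₂| / SD_pooled = |53.8 − 57.7| / 8.3 = 3.9 / 8.3 = 0.470.
For two independent groups with equal n: n = 2·((z_{α/2} + z_β) / d)².
z_{α/2} + z_β = 2.326 + 1.645 = 3.971.
n = 2 × (3.971 / 0.470)² = 2 × 8.449² = 2 × 71.38 = 142.8.
Round up to the next whole participant.

n = 143 per group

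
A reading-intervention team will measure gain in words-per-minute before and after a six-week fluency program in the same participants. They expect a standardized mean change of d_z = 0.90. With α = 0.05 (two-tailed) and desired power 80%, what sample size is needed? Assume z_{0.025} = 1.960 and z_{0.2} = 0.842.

For a paired (one-sample on differences) test: n = ((z_{α/2} + z_β) / d)².
z_{α/2} + z_β = 1.960 + 0.842 = 2.802.
n = (2.802 / 0.90)² = 3.113² = 9.69.
Round up.

n = 10 pairs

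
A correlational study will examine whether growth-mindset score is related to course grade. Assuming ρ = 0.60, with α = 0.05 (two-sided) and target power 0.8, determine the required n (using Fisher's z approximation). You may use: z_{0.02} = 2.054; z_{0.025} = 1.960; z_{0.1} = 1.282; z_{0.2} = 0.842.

n = 20

Fisher's z: C = ½·ln((1+r)/(1−r)) = ½·ln(4.0000) = 0.6931.
n = ((z_{α/2} + z_β)/C)² + 3.
(1.960 + 0.842) / 0.6931 = 2.802 / 0.6931 = 4.043.
n = 4.043² + 3 = 16.34 + 3 = 19.3.
Round up.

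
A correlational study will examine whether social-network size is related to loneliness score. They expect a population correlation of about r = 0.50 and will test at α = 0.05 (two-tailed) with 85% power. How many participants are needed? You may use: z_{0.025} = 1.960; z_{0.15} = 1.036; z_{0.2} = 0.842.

n = 33

Fisher's z: C = ½·ln((1+r)/(1−r)) = ½·ln(3.0000) = 0.5493.
n = ((z_{α/2} + z_β)/C)² + 3.
(1.960 + 1.036) / 0.5493 = 2.996 / 0.5493 = 5.454.
n = 5.454² + 3 = 29.75 + 3 = 32.7.
Round up.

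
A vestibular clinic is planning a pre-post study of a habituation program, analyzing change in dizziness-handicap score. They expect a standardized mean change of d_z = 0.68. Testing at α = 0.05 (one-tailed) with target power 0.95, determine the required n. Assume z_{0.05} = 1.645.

For a paired (one-sample on differences) test: n = ((z_{α} + z_β) / d)².
z_{α} + z_β = 1.645 + 1.645 = 3.290.
n = (3.290 / 0.68)² = 4.838² = 23.41.
Round up.

n = 24 pairs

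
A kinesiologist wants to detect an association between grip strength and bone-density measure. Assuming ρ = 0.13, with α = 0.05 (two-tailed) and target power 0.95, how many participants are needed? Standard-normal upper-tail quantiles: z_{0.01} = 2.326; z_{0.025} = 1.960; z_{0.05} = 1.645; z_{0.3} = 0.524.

n = 764

Fisher's z: C = ½·ln((1+r)/(1−r)) = ½·ln(1.2989) = 0.1307.
n = ((z_{α/2} + z_β)/C)² + 3.
(1.960 + 1.645) / 0.1307 = 3.605 / 0.1307 = 27.582.
n = 27.582² + 3 = 760.78 + 3 = 763.8.
Round up.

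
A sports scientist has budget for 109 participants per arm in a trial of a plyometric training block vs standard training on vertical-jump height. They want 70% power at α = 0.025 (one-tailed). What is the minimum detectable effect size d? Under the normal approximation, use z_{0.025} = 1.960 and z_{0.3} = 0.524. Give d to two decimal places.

d_min ≈ 0.34

For two independent groups of n = 109 each: d_min = (z_{α} + z_β)·√(2/n).
z-sum = 1.960 + 0.524 = 2.484.
d_min = 2.484 × √(2/109) = 2.484 × 0.1355 = 0.336.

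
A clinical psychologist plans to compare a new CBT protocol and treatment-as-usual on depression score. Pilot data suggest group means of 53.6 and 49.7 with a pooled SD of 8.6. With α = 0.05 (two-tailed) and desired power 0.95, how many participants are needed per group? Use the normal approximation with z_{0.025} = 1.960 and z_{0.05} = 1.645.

n = 127 per group

Cohen's d = |M₁ − M₂| / SD_pooled = |53.6 − 49.7| / 8.6 = 3.9 / 8.6 = 0.453.
For two independent groups with equal n: n = 2·((z_{α/2} + z_β) / d)².
z_{α/2} + z_β = 1.960 + 1.645 = 3.605.
n = 2 × (3.605 / 0.453)² = 2 × 7.958² = 2 × 63.33 = 126.7.
Round up to the next whole participant.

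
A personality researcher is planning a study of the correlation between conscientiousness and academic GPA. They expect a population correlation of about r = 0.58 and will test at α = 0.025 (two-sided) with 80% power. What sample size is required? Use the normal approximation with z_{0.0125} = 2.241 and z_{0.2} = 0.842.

n = 25

Fisher's z: C = ½·ln((1+r)/(1−r)) = ½·ln(3.7619) = 0.6625.
n = ((z_{α/2} + z_β)/C)² + 3.
(2.241 + 0.842) / 0.6625 = 3.083 / 0.6625 = 4.654.
n = 4.654² + 3 = 21.66 + 3 = 24.7.
Round up.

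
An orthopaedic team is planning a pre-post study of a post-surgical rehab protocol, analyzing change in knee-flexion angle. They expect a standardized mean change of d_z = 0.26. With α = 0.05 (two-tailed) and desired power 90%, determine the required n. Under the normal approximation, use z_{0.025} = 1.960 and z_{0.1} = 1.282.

n = 156 pairs

For a paired (one-sample on differences) test: n = ((z_{α/2} + z_β) / d)².
z_{α/2} + z_β = 1.960 + 1.282 = 3.242.
n = (3.242 / 0.26)² = 12.469² = 155.48.
Round up.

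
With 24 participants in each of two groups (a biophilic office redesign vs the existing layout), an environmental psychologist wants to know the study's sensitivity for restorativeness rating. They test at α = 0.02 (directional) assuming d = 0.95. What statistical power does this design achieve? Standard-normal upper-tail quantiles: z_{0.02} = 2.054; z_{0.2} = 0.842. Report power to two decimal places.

power ≈ 0.89

For two equal groups, power = Φ(d·√(n/2) − z_{α}).
d·√(n/2) = 0.95 × √(24/2) = 0.95 × 3.464 = 3.291.
z_β = 3.291 − 2.054 = 1.237.
Power = Φ(1.237) = 0.892.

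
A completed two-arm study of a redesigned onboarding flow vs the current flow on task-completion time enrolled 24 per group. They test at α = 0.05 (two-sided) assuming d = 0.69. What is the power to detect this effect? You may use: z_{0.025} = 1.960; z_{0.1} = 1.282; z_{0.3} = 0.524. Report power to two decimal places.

power ≈ 0.67

For two equal groups, power = Φ(d·√(n/2) − z_{α/2}).
d·√(n/2) = 0.69 × √(24/2) = 0.69 × 3.464 = 2.390.
z_β = 2.390 − 1.960 = 0.430.
Power = Φ(0.430) = 0.666.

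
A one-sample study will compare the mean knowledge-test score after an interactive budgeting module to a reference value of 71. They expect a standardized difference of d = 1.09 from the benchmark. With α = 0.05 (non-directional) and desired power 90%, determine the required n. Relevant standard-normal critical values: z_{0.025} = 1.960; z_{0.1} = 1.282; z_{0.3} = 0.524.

For a one-sample test: n = ((z_{α/2} + z_β) / d)².
z_{α/2} + z_β = 1.960 + 1.282 = 3.242.
n = (3.242 / 1.09)² = 2.974² = 8.85.
Round up.

n = 9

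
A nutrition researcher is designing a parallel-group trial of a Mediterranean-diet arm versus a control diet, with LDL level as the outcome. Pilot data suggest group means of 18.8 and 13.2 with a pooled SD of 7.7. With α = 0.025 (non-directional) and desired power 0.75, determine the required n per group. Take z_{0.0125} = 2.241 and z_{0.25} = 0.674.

n = 33 per group

Cohen's d = |M₁ − M₂| / SD_pooled = |18.8 − 13.2| / 7.7 = 5.6 / 7.7 = 0.727.
For two independent groups with equal n: n = 2·((z_{α/2} + z_β) / d)².
z_{α/2} + z_β = 2.241 + 0.674 = 2.915.
n = 2 × (2.915 / 0.727)² = 2 × 4.010² = 2 × 16.08 = 32.2.
Round up to the next whole participant.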